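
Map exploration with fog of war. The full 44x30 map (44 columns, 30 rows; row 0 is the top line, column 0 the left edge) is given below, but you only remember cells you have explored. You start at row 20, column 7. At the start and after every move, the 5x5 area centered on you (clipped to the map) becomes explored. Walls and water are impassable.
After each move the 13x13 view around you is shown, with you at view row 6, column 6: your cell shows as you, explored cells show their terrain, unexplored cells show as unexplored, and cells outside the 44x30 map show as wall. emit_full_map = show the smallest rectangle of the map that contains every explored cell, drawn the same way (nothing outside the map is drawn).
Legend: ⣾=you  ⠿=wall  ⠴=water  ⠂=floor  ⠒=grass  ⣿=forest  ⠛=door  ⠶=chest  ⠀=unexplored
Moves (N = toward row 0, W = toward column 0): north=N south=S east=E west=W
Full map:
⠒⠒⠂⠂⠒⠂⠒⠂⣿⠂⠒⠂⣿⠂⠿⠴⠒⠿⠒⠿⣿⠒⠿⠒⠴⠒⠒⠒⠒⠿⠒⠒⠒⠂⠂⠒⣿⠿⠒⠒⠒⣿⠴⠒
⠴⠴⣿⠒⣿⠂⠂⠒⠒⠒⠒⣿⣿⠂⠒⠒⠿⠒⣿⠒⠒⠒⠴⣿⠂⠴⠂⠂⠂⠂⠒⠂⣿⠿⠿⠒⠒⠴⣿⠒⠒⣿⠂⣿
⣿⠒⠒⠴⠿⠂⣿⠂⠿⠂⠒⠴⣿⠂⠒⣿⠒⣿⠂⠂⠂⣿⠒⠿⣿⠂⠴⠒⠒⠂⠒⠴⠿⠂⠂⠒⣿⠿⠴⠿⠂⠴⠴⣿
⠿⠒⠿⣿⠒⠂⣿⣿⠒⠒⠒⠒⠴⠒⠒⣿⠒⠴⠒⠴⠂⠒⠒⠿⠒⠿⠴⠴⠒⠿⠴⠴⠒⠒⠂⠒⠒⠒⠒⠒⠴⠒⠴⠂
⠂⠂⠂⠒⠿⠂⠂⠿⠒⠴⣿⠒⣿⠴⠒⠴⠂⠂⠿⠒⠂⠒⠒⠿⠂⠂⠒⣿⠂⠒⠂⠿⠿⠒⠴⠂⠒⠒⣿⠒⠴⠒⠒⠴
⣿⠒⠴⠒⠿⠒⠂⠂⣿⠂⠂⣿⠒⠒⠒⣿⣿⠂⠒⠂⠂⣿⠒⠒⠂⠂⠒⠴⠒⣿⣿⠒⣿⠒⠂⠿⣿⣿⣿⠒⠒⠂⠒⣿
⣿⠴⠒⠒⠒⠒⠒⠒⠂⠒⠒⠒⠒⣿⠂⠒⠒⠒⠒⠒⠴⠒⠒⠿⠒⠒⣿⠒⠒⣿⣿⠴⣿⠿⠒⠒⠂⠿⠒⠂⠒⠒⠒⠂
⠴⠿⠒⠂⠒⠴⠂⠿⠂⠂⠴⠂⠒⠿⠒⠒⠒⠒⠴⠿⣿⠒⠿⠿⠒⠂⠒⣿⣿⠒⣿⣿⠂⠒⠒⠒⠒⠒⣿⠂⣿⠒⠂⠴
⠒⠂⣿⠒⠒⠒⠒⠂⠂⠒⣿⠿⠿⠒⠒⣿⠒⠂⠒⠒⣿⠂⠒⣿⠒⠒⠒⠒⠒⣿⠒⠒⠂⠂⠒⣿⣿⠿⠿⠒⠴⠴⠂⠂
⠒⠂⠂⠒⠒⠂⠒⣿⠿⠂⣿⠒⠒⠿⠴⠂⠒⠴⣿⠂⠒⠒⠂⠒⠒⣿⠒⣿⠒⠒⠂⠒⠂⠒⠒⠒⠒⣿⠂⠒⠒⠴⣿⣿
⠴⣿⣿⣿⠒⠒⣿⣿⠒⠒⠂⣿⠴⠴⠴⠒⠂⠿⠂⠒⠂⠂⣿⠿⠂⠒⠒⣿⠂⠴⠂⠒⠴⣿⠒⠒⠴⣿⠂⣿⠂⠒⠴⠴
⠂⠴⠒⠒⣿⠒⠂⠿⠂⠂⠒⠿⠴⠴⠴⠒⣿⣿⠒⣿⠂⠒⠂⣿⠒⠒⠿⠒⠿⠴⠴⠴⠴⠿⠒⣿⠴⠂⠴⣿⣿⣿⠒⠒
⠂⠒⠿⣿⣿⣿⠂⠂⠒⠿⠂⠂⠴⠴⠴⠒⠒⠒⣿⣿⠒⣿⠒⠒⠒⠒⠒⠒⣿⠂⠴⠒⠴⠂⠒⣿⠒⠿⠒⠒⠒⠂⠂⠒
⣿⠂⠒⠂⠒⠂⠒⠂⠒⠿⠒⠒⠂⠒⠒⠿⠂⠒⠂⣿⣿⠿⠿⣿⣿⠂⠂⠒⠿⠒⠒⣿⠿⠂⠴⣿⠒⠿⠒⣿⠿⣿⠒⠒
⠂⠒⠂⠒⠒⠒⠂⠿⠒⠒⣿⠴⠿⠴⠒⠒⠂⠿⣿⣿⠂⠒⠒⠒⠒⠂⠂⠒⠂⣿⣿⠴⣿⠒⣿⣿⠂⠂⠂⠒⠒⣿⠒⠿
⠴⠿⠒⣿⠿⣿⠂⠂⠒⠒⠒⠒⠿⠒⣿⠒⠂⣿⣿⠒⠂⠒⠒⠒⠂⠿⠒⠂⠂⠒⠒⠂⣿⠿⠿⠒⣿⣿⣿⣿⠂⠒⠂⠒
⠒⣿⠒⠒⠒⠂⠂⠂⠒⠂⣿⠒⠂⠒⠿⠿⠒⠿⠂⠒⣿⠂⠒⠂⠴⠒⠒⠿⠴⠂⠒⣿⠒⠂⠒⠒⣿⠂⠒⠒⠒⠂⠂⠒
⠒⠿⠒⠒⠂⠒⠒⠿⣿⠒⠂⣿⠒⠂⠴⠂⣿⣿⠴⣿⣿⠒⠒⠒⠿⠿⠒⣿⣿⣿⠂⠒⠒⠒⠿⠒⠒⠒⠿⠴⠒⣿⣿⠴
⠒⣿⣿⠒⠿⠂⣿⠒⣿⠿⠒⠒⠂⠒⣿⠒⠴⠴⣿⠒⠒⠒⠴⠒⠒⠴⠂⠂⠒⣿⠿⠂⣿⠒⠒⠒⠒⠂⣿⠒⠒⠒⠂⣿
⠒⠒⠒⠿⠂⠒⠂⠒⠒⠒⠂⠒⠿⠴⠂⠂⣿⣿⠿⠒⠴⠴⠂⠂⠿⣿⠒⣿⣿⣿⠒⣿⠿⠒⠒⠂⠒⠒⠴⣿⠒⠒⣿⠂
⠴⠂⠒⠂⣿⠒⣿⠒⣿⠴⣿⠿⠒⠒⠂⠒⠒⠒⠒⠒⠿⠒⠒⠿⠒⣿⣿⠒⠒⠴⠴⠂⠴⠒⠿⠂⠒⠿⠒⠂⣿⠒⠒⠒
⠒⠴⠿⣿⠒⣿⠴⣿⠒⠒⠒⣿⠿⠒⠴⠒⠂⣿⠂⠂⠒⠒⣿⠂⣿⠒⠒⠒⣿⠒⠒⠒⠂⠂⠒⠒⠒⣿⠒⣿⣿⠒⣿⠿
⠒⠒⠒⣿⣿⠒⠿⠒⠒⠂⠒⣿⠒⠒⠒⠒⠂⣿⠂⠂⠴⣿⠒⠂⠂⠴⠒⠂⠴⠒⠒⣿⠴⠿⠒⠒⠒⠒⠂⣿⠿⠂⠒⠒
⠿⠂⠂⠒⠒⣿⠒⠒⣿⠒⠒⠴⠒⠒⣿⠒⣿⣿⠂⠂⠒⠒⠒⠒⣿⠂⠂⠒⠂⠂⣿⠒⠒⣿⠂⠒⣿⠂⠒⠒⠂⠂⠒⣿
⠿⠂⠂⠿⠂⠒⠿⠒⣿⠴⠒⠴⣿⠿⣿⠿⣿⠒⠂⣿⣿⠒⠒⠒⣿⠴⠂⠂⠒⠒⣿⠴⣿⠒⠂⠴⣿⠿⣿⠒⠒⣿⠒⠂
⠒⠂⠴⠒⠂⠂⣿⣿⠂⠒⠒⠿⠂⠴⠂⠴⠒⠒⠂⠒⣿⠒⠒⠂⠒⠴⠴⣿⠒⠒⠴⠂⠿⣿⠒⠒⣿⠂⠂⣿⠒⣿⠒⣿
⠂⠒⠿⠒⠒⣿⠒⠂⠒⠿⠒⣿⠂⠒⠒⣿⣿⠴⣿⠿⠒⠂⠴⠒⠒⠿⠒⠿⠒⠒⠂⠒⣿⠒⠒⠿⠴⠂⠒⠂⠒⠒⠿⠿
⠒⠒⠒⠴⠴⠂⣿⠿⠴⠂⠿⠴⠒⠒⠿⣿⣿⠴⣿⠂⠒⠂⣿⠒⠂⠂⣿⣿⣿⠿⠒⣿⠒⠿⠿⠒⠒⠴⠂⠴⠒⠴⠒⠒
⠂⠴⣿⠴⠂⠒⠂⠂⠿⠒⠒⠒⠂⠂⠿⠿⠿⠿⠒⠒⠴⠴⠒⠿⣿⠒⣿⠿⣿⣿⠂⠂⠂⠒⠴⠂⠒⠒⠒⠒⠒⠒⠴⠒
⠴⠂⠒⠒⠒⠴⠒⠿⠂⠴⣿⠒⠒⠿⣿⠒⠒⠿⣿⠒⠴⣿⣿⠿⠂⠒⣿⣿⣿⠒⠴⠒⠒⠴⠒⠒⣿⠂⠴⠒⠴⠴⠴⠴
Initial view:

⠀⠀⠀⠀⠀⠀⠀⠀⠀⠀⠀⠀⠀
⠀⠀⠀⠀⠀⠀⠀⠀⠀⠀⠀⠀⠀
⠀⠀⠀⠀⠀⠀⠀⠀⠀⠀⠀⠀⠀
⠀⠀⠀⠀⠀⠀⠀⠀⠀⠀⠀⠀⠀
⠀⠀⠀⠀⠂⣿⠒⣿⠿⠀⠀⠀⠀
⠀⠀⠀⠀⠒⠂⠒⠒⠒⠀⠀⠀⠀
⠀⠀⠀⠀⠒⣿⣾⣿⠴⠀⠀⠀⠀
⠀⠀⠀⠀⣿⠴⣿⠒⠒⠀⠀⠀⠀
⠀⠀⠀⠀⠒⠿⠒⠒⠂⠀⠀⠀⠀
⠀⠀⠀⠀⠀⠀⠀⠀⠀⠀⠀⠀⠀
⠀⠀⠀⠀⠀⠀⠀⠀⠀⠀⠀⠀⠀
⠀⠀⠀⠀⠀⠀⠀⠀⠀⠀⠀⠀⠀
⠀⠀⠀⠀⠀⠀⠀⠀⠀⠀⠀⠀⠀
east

⠀⠀⠀⠀⠀⠀⠀⠀⠀⠀⠀⠀⠀
⠀⠀⠀⠀⠀⠀⠀⠀⠀⠀⠀⠀⠀
⠀⠀⠀⠀⠀⠀⠀⠀⠀⠀⠀⠀⠀
⠀⠀⠀⠀⠀⠀⠀⠀⠀⠀⠀⠀⠀
⠀⠀⠀⠂⣿⠒⣿⠿⠒⠀⠀⠀⠀
⠀⠀⠀⠒⠂⠒⠒⠒⠂⠀⠀⠀⠀
⠀⠀⠀⠒⣿⠒⣾⠴⣿⠀⠀⠀⠀
⠀⠀⠀⣿⠴⣿⠒⠒⠒⠀⠀⠀⠀
⠀⠀⠀⠒⠿⠒⠒⠂⠒⠀⠀⠀⠀
⠀⠀⠀⠀⠀⠀⠀⠀⠀⠀⠀⠀⠀
⠀⠀⠀⠀⠀⠀⠀⠀⠀⠀⠀⠀⠀
⠀⠀⠀⠀⠀⠀⠀⠀⠀⠀⠀⠀⠀
⠀⠀⠀⠀⠀⠀⠀⠀⠀⠀⠀⠀⠀

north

⠀⠀⠀⠀⠀⠀⠀⠀⠀⠀⠀⠀⠀
⠀⠀⠀⠀⠀⠀⠀⠀⠀⠀⠀⠀⠀
⠀⠀⠀⠀⠀⠀⠀⠀⠀⠀⠀⠀⠀
⠀⠀⠀⠀⠀⠀⠀⠀⠀⠀⠀⠀⠀
⠀⠀⠀⠀⠒⠿⣿⠒⠂⠀⠀⠀⠀
⠀⠀⠀⠂⣿⠒⣿⠿⠒⠀⠀⠀⠀
⠀⠀⠀⠒⠂⠒⣾⠒⠂⠀⠀⠀⠀
⠀⠀⠀⠒⣿⠒⣿⠴⣿⠀⠀⠀⠀
⠀⠀⠀⣿⠴⣿⠒⠒⠒⠀⠀⠀⠀
⠀⠀⠀⠒⠿⠒⠒⠂⠒⠀⠀⠀⠀
⠀⠀⠀⠀⠀⠀⠀⠀⠀⠀⠀⠀⠀
⠀⠀⠀⠀⠀⠀⠀⠀⠀⠀⠀⠀⠀
⠀⠀⠀⠀⠀⠀⠀⠀⠀⠀⠀⠀⠀

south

⠀⠀⠀⠀⠀⠀⠀⠀⠀⠀⠀⠀⠀
⠀⠀⠀⠀⠀⠀⠀⠀⠀⠀⠀⠀⠀
⠀⠀⠀⠀⠀⠀⠀⠀⠀⠀⠀⠀⠀
⠀⠀⠀⠀⠒⠿⣿⠒⠂⠀⠀⠀⠀
⠀⠀⠀⠂⣿⠒⣿⠿⠒⠀⠀⠀⠀
⠀⠀⠀⠒⠂⠒⠒⠒⠂⠀⠀⠀⠀
⠀⠀⠀⠒⣿⠒⣾⠴⣿⠀⠀⠀⠀
⠀⠀⠀⣿⠴⣿⠒⠒⠒⠀⠀⠀⠀
⠀⠀⠀⠒⠿⠒⠒⠂⠒⠀⠀⠀⠀
⠀⠀⠀⠀⠀⠀⠀⠀⠀⠀⠀⠀⠀
⠀⠀⠀⠀⠀⠀⠀⠀⠀⠀⠀⠀⠀
⠀⠀⠀⠀⠀⠀⠀⠀⠀⠀⠀⠀⠀
⠀⠀⠀⠀⠀⠀⠀⠀⠀⠀⠀⠀⠀

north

⠀⠀⠀⠀⠀⠀⠀⠀⠀⠀⠀⠀⠀
⠀⠀⠀⠀⠀⠀⠀⠀⠀⠀⠀⠀⠀
⠀⠀⠀⠀⠀⠀⠀⠀⠀⠀⠀⠀⠀
⠀⠀⠀⠀⠀⠀⠀⠀⠀⠀⠀⠀⠀
⠀⠀⠀⠀⠒⠿⣿⠒⠂⠀⠀⠀⠀
⠀⠀⠀⠂⣿⠒⣿⠿⠒⠀⠀⠀⠀
⠀⠀⠀⠒⠂⠒⣾⠒⠂⠀⠀⠀⠀
⠀⠀⠀⠒⣿⠒⣿⠴⣿⠀⠀⠀⠀
⠀⠀⠀⣿⠴⣿⠒⠒⠒⠀⠀⠀⠀
⠀⠀⠀⠒⠿⠒⠒⠂⠒⠀⠀⠀⠀
⠀⠀⠀⠀⠀⠀⠀⠀⠀⠀⠀⠀⠀
⠀⠀⠀⠀⠀⠀⠀⠀⠀⠀⠀⠀⠀
⠀⠀⠀⠀⠀⠀⠀⠀⠀⠀⠀⠀⠀

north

⠀⠀⠀⠀⠀⠀⠀⠀⠀⠀⠀⠀⠀
⠀⠀⠀⠀⠀⠀⠀⠀⠀⠀⠀⠀⠀
⠀⠀⠀⠀⠀⠀⠀⠀⠀⠀⠀⠀⠀
⠀⠀⠀⠀⠀⠀⠀⠀⠀⠀⠀⠀⠀
⠀⠀⠀⠀⠂⠂⠒⠂⣿⠀⠀⠀⠀
⠀⠀⠀⠀⠒⠿⣿⠒⠂⠀⠀⠀⠀
⠀⠀⠀⠂⣿⠒⣾⠿⠒⠀⠀⠀⠀
⠀⠀⠀⠒⠂⠒⠒⠒⠂⠀⠀⠀⠀
⠀⠀⠀⠒⣿⠒⣿⠴⣿⠀⠀⠀⠀
⠀⠀⠀⣿⠴⣿⠒⠒⠒⠀⠀⠀⠀
⠀⠀⠀⠒⠿⠒⠒⠂⠒⠀⠀⠀⠀
⠀⠀⠀⠀⠀⠀⠀⠀⠀⠀⠀⠀⠀
⠀⠀⠀⠀⠀⠀⠀⠀⠀⠀⠀⠀⠀

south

⠀⠀⠀⠀⠀⠀⠀⠀⠀⠀⠀⠀⠀
⠀⠀⠀⠀⠀⠀⠀⠀⠀⠀⠀⠀⠀
⠀⠀⠀⠀⠀⠀⠀⠀⠀⠀⠀⠀⠀
⠀⠀⠀⠀⠂⠂⠒⠂⣿⠀⠀⠀⠀
⠀⠀⠀⠀⠒⠿⣿⠒⠂⠀⠀⠀⠀
⠀⠀⠀⠂⣿⠒⣿⠿⠒⠀⠀⠀⠀
⠀⠀⠀⠒⠂⠒⣾⠒⠂⠀⠀⠀⠀
⠀⠀⠀⠒⣿⠒⣿⠴⣿⠀⠀⠀⠀
⠀⠀⠀⣿⠴⣿⠒⠒⠒⠀⠀⠀⠀
⠀⠀⠀⠒⠿⠒⠒⠂⠒⠀⠀⠀⠀
⠀⠀⠀⠀⠀⠀⠀⠀⠀⠀⠀⠀⠀
⠀⠀⠀⠀⠀⠀⠀⠀⠀⠀⠀⠀⠀
⠀⠀⠀⠀⠀⠀⠀⠀⠀⠀⠀⠀⠀

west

⠀⠀⠀⠀⠀⠀⠀⠀⠀⠀⠀⠀⠀
⠀⠀⠀⠀⠀⠀⠀⠀⠀⠀⠀⠀⠀
⠀⠀⠀⠀⠀⠀⠀⠀⠀⠀⠀⠀⠀
⠀⠀⠀⠀⠀⠂⠂⠒⠂⣿⠀⠀⠀
⠀⠀⠀⠀⠒⠒⠿⣿⠒⠂⠀⠀⠀
⠀⠀⠀⠀⠂⣿⠒⣿⠿⠒⠀⠀⠀
⠀⠀⠀⠀⠒⠂⣾⠒⠒⠂⠀⠀⠀
⠀⠀⠀⠀⠒⣿⠒⣿⠴⣿⠀⠀⠀
⠀⠀⠀⠀⣿⠴⣿⠒⠒⠒⠀⠀⠀
⠀⠀⠀⠀⠒⠿⠒⠒⠂⠒⠀⠀⠀
⠀⠀⠀⠀⠀⠀⠀⠀⠀⠀⠀⠀⠀
⠀⠀⠀⠀⠀⠀⠀⠀⠀⠀⠀⠀⠀
⠀⠀⠀⠀⠀⠀⠀⠀⠀⠀⠀⠀⠀

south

⠀⠀⠀⠀⠀⠀⠀⠀⠀⠀⠀⠀⠀
⠀⠀⠀⠀⠀⠀⠀⠀⠀⠀⠀⠀⠀
⠀⠀⠀⠀⠀⠂⠂⠒⠂⣿⠀⠀⠀
⠀⠀⠀⠀⠒⠒⠿⣿⠒⠂⠀⠀⠀
⠀⠀⠀⠀⠂⣿⠒⣿⠿⠒⠀⠀⠀
⠀⠀⠀⠀⠒⠂⠒⠒⠒⠂⠀⠀⠀
⠀⠀⠀⠀⠒⣿⣾⣿⠴⣿⠀⠀⠀
⠀⠀⠀⠀⣿⠴⣿⠒⠒⠒⠀⠀⠀
⠀⠀⠀⠀⠒⠿⠒⠒⠂⠒⠀⠀⠀
⠀⠀⠀⠀⠀⠀⠀⠀⠀⠀⠀⠀⠀
⠀⠀⠀⠀⠀⠀⠀⠀⠀⠀⠀⠀⠀
⠀⠀⠀⠀⠀⠀⠀⠀⠀⠀⠀⠀⠀
⠀⠀⠀⠀⠀⠀⠀⠀⠀⠀⠀⠀⠀

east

⠀⠀⠀⠀⠀⠀⠀⠀⠀⠀⠀⠀⠀
⠀⠀⠀⠀⠀⠀⠀⠀⠀⠀⠀⠀⠀
⠀⠀⠀⠀⠂⠂⠒⠂⣿⠀⠀⠀⠀
⠀⠀⠀⠒⠒⠿⣿⠒⠂⠀⠀⠀⠀
⠀⠀⠀⠂⣿⠒⣿⠿⠒⠀⠀⠀⠀
⠀⠀⠀⠒⠂⠒⠒⠒⠂⠀⠀⠀⠀
⠀⠀⠀⠒⣿⠒⣾⠴⣿⠀⠀⠀⠀
⠀⠀⠀⣿⠴⣿⠒⠒⠒⠀⠀⠀⠀
⠀⠀⠀⠒⠿⠒⠒⠂⠒⠀⠀⠀⠀
⠀⠀⠀⠀⠀⠀⠀⠀⠀⠀⠀⠀⠀
⠀⠀⠀⠀⠀⠀⠀⠀⠀⠀⠀⠀⠀
⠀⠀⠀⠀⠀⠀⠀⠀⠀⠀⠀⠀⠀
⠀⠀⠀⠀⠀⠀⠀⠀⠀⠀⠀⠀⠀

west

⠀⠀⠀⠀⠀⠀⠀⠀⠀⠀⠀⠀⠀
⠀⠀⠀⠀⠀⠀⠀⠀⠀⠀⠀⠀⠀
⠀⠀⠀⠀⠀⠂⠂⠒⠂⣿⠀⠀⠀
⠀⠀⠀⠀⠒⠒⠿⣿⠒⠂⠀⠀⠀
⠀⠀⠀⠀⠂⣿⠒⣿⠿⠒⠀⠀⠀
⠀⠀⠀⠀⠒⠂⠒⠒⠒⠂⠀⠀⠀
⠀⠀⠀⠀⠒⣿⣾⣿⠴⣿⠀⠀⠀
⠀⠀⠀⠀⣿⠴⣿⠒⠒⠒⠀⠀⠀
⠀⠀⠀⠀⠒⠿⠒⠒⠂⠒⠀⠀⠀
⠀⠀⠀⠀⠀⠀⠀⠀⠀⠀⠀⠀⠀
⠀⠀⠀⠀⠀⠀⠀⠀⠀⠀⠀⠀⠀
⠀⠀⠀⠀⠀⠀⠀⠀⠀⠀⠀⠀⠀
⠀⠀⠀⠀⠀⠀⠀⠀⠀⠀⠀⠀⠀

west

⠀⠀⠀⠀⠀⠀⠀⠀⠀⠀⠀⠀⠀
⠀⠀⠀⠀⠀⠀⠀⠀⠀⠀⠀⠀⠀
⠀⠀⠀⠀⠀⠀⠂⠂⠒⠂⣿⠀⠀
⠀⠀⠀⠀⠀⠒⠒⠿⣿⠒⠂⠀⠀
⠀⠀⠀⠀⠿⠂⣿⠒⣿⠿⠒⠀⠀
⠀⠀⠀⠀⠂⠒⠂⠒⠒⠒⠂⠀⠀
⠀⠀⠀⠀⣿⠒⣾⠒⣿⠴⣿⠀⠀
⠀⠀⠀⠀⠒⣿⠴⣿⠒⠒⠒⠀⠀
⠀⠀⠀⠀⣿⠒⠿⠒⠒⠂⠒⠀⠀
⠀⠀⠀⠀⠀⠀⠀⠀⠀⠀⠀⠀⠀
⠀⠀⠀⠀⠀⠀⠀⠀⠀⠀⠀⠀⠀
⠀⠀⠀⠀⠀⠀⠀⠀⠀⠀⠀⠀⠀
⠀⠀⠀⠀⠀⠀⠀⠀⠀⠀⠀⠀⠀

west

⠿⠀⠀⠀⠀⠀⠀⠀⠀⠀⠀⠀⠀
⠿⠀⠀⠀⠀⠀⠀⠀⠀⠀⠀⠀⠀
⠿⠀⠀⠀⠀⠀⠀⠂⠂⠒⠂⣿⠀
⠿⠀⠀⠀⠀⠀⠒⠒⠿⣿⠒⠂⠀
⠿⠀⠀⠀⠒⠿⠂⣿⠒⣿⠿⠒⠀
⠿⠀⠀⠀⠿⠂⠒⠂⠒⠒⠒⠂⠀
⠿⠀⠀⠀⠂⣿⣾⣿⠒⣿⠴⣿⠀
⠿⠀⠀⠀⣿⠒⣿⠴⣿⠒⠒⠒⠀
⠿⠀⠀⠀⣿⣿⠒⠿⠒⠒⠂⠒⠀
⠿⠀⠀⠀⠀⠀⠀⠀⠀⠀⠀⠀⠀
⠿⠀⠀⠀⠀⠀⠀⠀⠀⠀⠀⠀⠀
⠿⠀⠀⠀⠀⠀⠀⠀⠀⠀⠀⠀⠀
⠿⠀⠀⠀⠀⠀⠀⠀⠀⠀⠀⠀⠀

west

⠿⠿⠀⠀⠀⠀⠀⠀⠀⠀⠀⠀⠀
⠿⠿⠀⠀⠀⠀⠀⠀⠀⠀⠀⠀⠀
⠿⠿⠀⠀⠀⠀⠀⠀⠂⠂⠒⠂⣿
⠿⠿⠀⠀⠀⠀⠀⠒⠒⠿⣿⠒⠂
⠿⠿⠀⠀⣿⠒⠿⠂⣿⠒⣿⠿⠒
⠿⠿⠀⠀⠒⠿⠂⠒⠂⠒⠒⠒⠂
⠿⠿⠀⠀⠒⠂⣾⠒⣿⠒⣿⠴⣿
⠿⠿⠀⠀⠿⣿⠒⣿⠴⣿⠒⠒⠒
⠿⠿⠀⠀⠒⣿⣿⠒⠿⠒⠒⠂⠒
⠿⠿⠀⠀⠀⠀⠀⠀⠀⠀⠀⠀⠀
⠿⠿⠀⠀⠀⠀⠀⠀⠀⠀⠀⠀⠀
⠿⠿⠀⠀⠀⠀⠀⠀⠀⠀⠀⠀⠀
⠿⠿⠀⠀⠀⠀⠀⠀⠀⠀⠀⠀⠀

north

⠿⠿⠀⠀⠀⠀⠀⠀⠀⠀⠀⠀⠀
⠿⠿⠀⠀⠀⠀⠀⠀⠀⠀⠀⠀⠀
⠿⠿⠀⠀⠀⠀⠀⠀⠀⠀⠀⠀⠀
⠿⠿⠀⠀⠀⠀⠀⠀⠂⠂⠒⠂⣿
⠿⠿⠀⠀⠒⠒⠂⠒⠒⠿⣿⠒⠂
⠿⠿⠀⠀⣿⠒⠿⠂⣿⠒⣿⠿⠒
⠿⠿⠀⠀⠒⠿⣾⠒⠂⠒⠒⠒⠂
⠿⠿⠀⠀⠒⠂⣿⠒⣿⠒⣿⠴⣿
⠿⠿⠀⠀⠿⣿⠒⣿⠴⣿⠒⠒⠒
⠿⠿⠀⠀⠒⣿⣿⠒⠿⠒⠒⠂⠒
⠿⠿⠀⠀⠀⠀⠀⠀⠀⠀⠀⠀⠀
⠿⠿⠀⠀⠀⠀⠀⠀⠀⠀⠀⠀⠀
⠿⠿⠀⠀⠀⠀⠀⠀⠀⠀⠀⠀⠀

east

⠿⠀⠀⠀⠀⠀⠀⠀⠀⠀⠀⠀⠀
⠿⠀⠀⠀⠀⠀⠀⠀⠀⠀⠀⠀⠀
⠿⠀⠀⠀⠀⠀⠀⠀⠀⠀⠀⠀⠀
⠿⠀⠀⠀⠀⠀⠀⠂⠂⠒⠂⣿⠀
⠿⠀⠀⠒⠒⠂⠒⠒⠿⣿⠒⠂⠀
⠿⠀⠀⣿⠒⠿⠂⣿⠒⣿⠿⠒⠀
⠿⠀⠀⠒⠿⠂⣾⠂⠒⠒⠒⠂⠀
⠿⠀⠀⠒⠂⣿⠒⣿⠒⣿⠴⣿⠀
⠿⠀⠀⠿⣿⠒⣿⠴⣿⠒⠒⠒⠀
⠿⠀⠀⠒⣿⣿⠒⠿⠒⠒⠂⠒⠀
⠿⠀⠀⠀⠀⠀⠀⠀⠀⠀⠀⠀⠀
⠿⠀⠀⠀⠀⠀⠀⠀⠀⠀⠀⠀⠀
⠿⠀⠀⠀⠀⠀⠀⠀⠀⠀⠀⠀⠀

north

⠿⠀⠀⠀⠀⠀⠀⠀⠀⠀⠀⠀⠀
⠿⠀⠀⠀⠀⠀⠀⠀⠀⠀⠀⠀⠀
⠿⠀⠀⠀⠀⠀⠀⠀⠀⠀⠀⠀⠀
⠿⠀⠀⠀⠀⠀⠀⠀⠀⠀⠀⠀⠀
⠿⠀⠀⠀⠒⠒⠂⠂⠂⠒⠂⣿⠀
⠿⠀⠀⠒⠒⠂⠒⠒⠿⣿⠒⠂⠀
⠿⠀⠀⣿⠒⠿⣾⣿⠒⣿⠿⠒⠀
⠿⠀⠀⠒⠿⠂⠒⠂⠒⠒⠒⠂⠀
⠿⠀⠀⠒⠂⣿⠒⣿⠒⣿⠴⣿⠀
⠿⠀⠀⠿⣿⠒⣿⠴⣿⠒⠒⠒⠀
⠿⠀⠀⠒⣿⣿⠒⠿⠒⠒⠂⠒⠀
⠿⠀⠀⠀⠀⠀⠀⠀⠀⠀⠀⠀⠀
⠿⠀⠀⠀⠀⠀⠀⠀⠀⠀⠀⠀⠀

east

⠀⠀⠀⠀⠀⠀⠀⠀⠀⠀⠀⠀⠀
⠀⠀⠀⠀⠀⠀⠀⠀⠀⠀⠀⠀⠀
⠀⠀⠀⠀⠀⠀⠀⠀⠀⠀⠀⠀⠀
⠀⠀⠀⠀⠀⠀⠀⠀⠀⠀⠀⠀⠀
⠀⠀⠀⠒⠒⠂⠂⠂⠒⠂⣿⠀⠀
⠀⠀⠒⠒⠂⠒⠒⠿⣿⠒⠂⠀⠀
⠀⠀⣿⠒⠿⠂⣾⠒⣿⠿⠒⠀⠀
⠀⠀⠒⠿⠂⠒⠂⠒⠒⠒⠂⠀⠀
⠀⠀⠒⠂⣿⠒⣿⠒⣿⠴⣿⠀⠀
⠀⠀⠿⣿⠒⣿⠴⣿⠒⠒⠒⠀⠀
⠀⠀⠒⣿⣿⠒⠿⠒⠒⠂⠒⠀⠀
⠀⠀⠀⠀⠀⠀⠀⠀⠀⠀⠀⠀⠀
⠀⠀⠀⠀⠀⠀⠀⠀⠀⠀⠀⠀⠀

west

⠿⠀⠀⠀⠀⠀⠀⠀⠀⠀⠀⠀⠀
⠿⠀⠀⠀⠀⠀⠀⠀⠀⠀⠀⠀⠀
⠿⠀⠀⠀⠀⠀⠀⠀⠀⠀⠀⠀⠀
⠿⠀⠀⠀⠀⠀⠀⠀⠀⠀⠀⠀⠀
⠿⠀⠀⠀⠒⠒⠂⠂⠂⠒⠂⣿⠀
⠿⠀⠀⠒⠒⠂⠒⠒⠿⣿⠒⠂⠀
⠿⠀⠀⣿⠒⠿⣾⣿⠒⣿⠿⠒⠀
⠿⠀⠀⠒⠿⠂⠒⠂⠒⠒⠒⠂⠀
⠿⠀⠀⠒⠂⣿⠒⣿⠒⣿⠴⣿⠀
⠿⠀⠀⠿⣿⠒⣿⠴⣿⠒⠒⠒⠀
⠿⠀⠀⠒⣿⣿⠒⠿⠒⠒⠂⠒⠀
⠿⠀⠀⠀⠀⠀⠀⠀⠀⠀⠀⠀⠀
⠿⠀⠀⠀⠀⠀⠀⠀⠀⠀⠀⠀⠀

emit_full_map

⠀⠒⠒⠂⠂⠂⠒⠂⣿
⠒⠒⠂⠒⠒⠿⣿⠒⠂
⣿⠒⠿⣾⣿⠒⣿⠿⠒
⠒⠿⠂⠒⠂⠒⠒⠒⠂
⠒⠂⣿⠒⣿⠒⣿⠴⣿
⠿⣿⠒⣿⠴⣿⠒⠒⠒
⠒⣿⣿⠒⠿⠒⠒⠂⠒

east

⠀⠀⠀⠀⠀⠀⠀⠀⠀⠀⠀⠀⠀
⠀⠀⠀⠀⠀⠀⠀⠀⠀⠀⠀⠀⠀
⠀⠀⠀⠀⠀⠀⠀⠀⠀⠀⠀⠀⠀
⠀⠀⠀⠀⠀⠀⠀⠀⠀⠀⠀⠀⠀
⠀⠀⠀⠒⠒⠂⠂⠂⠒⠂⣿⠀⠀
⠀⠀⠒⠒⠂⠒⠒⠿⣿⠒⠂⠀⠀
⠀⠀⣿⠒⠿⠂⣾⠒⣿⠿⠒⠀⠀
⠀⠀⠒⠿⠂⠒⠂⠒⠒⠒⠂⠀⠀
⠀⠀⠒⠂⣿⠒⣿⠒⣿⠴⣿⠀⠀
⠀⠀⠿⣿⠒⣿⠴⣿⠒⠒⠒⠀⠀
⠀⠀⠒⣿⣿⠒⠿⠒⠒⠂⠒⠀⠀
⠀⠀⠀⠀⠀⠀⠀⠀⠀⠀⠀⠀⠀
⠀⠀⠀⠀⠀⠀⠀⠀⠀⠀⠀⠀⠀

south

⠀⠀⠀⠀⠀⠀⠀⠀⠀⠀⠀⠀⠀
⠀⠀⠀⠀⠀⠀⠀⠀⠀⠀⠀⠀⠀
⠀⠀⠀⠀⠀⠀⠀⠀⠀⠀⠀⠀⠀
⠀⠀⠀⠒⠒⠂⠂⠂⠒⠂⣿⠀⠀
⠀⠀⠒⠒⠂⠒⠒⠿⣿⠒⠂⠀⠀
⠀⠀⣿⠒⠿⠂⣿⠒⣿⠿⠒⠀⠀
⠀⠀⠒⠿⠂⠒⣾⠒⠒⠒⠂⠀⠀
⠀⠀⠒⠂⣿⠒⣿⠒⣿⠴⣿⠀⠀
⠀⠀⠿⣿⠒⣿⠴⣿⠒⠒⠒⠀⠀
⠀⠀⠒⣿⣿⠒⠿⠒⠒⠂⠒⠀⠀
⠀⠀⠀⠀⠀⠀⠀⠀⠀⠀⠀⠀⠀
⠀⠀⠀⠀⠀⠀⠀⠀⠀⠀⠀⠀⠀
⠀⠀⠀⠀⠀⠀⠀⠀⠀⠀⠀⠀⠀

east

⠀⠀⠀⠀⠀⠀⠀⠀⠀⠀⠀⠀⠀
⠀⠀⠀⠀⠀⠀⠀⠀⠀⠀⠀⠀⠀
⠀⠀⠀⠀⠀⠀⠀⠀⠀⠀⠀⠀⠀
⠀⠀⠒⠒⠂⠂⠂⠒⠂⣿⠀⠀⠀
⠀⠒⠒⠂⠒⠒⠿⣿⠒⠂⠀⠀⠀
⠀⣿⠒⠿⠂⣿⠒⣿⠿⠒⠀⠀⠀
⠀⠒⠿⠂⠒⠂⣾⠒⠒⠂⠀⠀⠀
⠀⠒⠂⣿⠒⣿⠒⣿⠴⣿⠀⠀⠀
⠀⠿⣿⠒⣿⠴⣿⠒⠒⠒⠀⠀⠀
⠀⠒⣿⣿⠒⠿⠒⠒⠂⠒⠀⠀⠀
⠀⠀⠀⠀⠀⠀⠀⠀⠀⠀⠀⠀⠀
⠀⠀⠀⠀⠀⠀⠀⠀⠀⠀⠀⠀⠀
⠀⠀⠀⠀⠀⠀⠀⠀⠀⠀⠀⠀⠀

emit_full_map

⠀⠒⠒⠂⠂⠂⠒⠂⣿
⠒⠒⠂⠒⠒⠿⣿⠒⠂
⣿⠒⠿⠂⣿⠒⣿⠿⠒
⠒⠿⠂⠒⠂⣾⠒⠒⠂
⠒⠂⣿⠒⣿⠒⣿⠴⣿
⠿⣿⠒⣿⠴⣿⠒⠒⠒
⠒⣿⣿⠒⠿⠒⠒⠂⠒


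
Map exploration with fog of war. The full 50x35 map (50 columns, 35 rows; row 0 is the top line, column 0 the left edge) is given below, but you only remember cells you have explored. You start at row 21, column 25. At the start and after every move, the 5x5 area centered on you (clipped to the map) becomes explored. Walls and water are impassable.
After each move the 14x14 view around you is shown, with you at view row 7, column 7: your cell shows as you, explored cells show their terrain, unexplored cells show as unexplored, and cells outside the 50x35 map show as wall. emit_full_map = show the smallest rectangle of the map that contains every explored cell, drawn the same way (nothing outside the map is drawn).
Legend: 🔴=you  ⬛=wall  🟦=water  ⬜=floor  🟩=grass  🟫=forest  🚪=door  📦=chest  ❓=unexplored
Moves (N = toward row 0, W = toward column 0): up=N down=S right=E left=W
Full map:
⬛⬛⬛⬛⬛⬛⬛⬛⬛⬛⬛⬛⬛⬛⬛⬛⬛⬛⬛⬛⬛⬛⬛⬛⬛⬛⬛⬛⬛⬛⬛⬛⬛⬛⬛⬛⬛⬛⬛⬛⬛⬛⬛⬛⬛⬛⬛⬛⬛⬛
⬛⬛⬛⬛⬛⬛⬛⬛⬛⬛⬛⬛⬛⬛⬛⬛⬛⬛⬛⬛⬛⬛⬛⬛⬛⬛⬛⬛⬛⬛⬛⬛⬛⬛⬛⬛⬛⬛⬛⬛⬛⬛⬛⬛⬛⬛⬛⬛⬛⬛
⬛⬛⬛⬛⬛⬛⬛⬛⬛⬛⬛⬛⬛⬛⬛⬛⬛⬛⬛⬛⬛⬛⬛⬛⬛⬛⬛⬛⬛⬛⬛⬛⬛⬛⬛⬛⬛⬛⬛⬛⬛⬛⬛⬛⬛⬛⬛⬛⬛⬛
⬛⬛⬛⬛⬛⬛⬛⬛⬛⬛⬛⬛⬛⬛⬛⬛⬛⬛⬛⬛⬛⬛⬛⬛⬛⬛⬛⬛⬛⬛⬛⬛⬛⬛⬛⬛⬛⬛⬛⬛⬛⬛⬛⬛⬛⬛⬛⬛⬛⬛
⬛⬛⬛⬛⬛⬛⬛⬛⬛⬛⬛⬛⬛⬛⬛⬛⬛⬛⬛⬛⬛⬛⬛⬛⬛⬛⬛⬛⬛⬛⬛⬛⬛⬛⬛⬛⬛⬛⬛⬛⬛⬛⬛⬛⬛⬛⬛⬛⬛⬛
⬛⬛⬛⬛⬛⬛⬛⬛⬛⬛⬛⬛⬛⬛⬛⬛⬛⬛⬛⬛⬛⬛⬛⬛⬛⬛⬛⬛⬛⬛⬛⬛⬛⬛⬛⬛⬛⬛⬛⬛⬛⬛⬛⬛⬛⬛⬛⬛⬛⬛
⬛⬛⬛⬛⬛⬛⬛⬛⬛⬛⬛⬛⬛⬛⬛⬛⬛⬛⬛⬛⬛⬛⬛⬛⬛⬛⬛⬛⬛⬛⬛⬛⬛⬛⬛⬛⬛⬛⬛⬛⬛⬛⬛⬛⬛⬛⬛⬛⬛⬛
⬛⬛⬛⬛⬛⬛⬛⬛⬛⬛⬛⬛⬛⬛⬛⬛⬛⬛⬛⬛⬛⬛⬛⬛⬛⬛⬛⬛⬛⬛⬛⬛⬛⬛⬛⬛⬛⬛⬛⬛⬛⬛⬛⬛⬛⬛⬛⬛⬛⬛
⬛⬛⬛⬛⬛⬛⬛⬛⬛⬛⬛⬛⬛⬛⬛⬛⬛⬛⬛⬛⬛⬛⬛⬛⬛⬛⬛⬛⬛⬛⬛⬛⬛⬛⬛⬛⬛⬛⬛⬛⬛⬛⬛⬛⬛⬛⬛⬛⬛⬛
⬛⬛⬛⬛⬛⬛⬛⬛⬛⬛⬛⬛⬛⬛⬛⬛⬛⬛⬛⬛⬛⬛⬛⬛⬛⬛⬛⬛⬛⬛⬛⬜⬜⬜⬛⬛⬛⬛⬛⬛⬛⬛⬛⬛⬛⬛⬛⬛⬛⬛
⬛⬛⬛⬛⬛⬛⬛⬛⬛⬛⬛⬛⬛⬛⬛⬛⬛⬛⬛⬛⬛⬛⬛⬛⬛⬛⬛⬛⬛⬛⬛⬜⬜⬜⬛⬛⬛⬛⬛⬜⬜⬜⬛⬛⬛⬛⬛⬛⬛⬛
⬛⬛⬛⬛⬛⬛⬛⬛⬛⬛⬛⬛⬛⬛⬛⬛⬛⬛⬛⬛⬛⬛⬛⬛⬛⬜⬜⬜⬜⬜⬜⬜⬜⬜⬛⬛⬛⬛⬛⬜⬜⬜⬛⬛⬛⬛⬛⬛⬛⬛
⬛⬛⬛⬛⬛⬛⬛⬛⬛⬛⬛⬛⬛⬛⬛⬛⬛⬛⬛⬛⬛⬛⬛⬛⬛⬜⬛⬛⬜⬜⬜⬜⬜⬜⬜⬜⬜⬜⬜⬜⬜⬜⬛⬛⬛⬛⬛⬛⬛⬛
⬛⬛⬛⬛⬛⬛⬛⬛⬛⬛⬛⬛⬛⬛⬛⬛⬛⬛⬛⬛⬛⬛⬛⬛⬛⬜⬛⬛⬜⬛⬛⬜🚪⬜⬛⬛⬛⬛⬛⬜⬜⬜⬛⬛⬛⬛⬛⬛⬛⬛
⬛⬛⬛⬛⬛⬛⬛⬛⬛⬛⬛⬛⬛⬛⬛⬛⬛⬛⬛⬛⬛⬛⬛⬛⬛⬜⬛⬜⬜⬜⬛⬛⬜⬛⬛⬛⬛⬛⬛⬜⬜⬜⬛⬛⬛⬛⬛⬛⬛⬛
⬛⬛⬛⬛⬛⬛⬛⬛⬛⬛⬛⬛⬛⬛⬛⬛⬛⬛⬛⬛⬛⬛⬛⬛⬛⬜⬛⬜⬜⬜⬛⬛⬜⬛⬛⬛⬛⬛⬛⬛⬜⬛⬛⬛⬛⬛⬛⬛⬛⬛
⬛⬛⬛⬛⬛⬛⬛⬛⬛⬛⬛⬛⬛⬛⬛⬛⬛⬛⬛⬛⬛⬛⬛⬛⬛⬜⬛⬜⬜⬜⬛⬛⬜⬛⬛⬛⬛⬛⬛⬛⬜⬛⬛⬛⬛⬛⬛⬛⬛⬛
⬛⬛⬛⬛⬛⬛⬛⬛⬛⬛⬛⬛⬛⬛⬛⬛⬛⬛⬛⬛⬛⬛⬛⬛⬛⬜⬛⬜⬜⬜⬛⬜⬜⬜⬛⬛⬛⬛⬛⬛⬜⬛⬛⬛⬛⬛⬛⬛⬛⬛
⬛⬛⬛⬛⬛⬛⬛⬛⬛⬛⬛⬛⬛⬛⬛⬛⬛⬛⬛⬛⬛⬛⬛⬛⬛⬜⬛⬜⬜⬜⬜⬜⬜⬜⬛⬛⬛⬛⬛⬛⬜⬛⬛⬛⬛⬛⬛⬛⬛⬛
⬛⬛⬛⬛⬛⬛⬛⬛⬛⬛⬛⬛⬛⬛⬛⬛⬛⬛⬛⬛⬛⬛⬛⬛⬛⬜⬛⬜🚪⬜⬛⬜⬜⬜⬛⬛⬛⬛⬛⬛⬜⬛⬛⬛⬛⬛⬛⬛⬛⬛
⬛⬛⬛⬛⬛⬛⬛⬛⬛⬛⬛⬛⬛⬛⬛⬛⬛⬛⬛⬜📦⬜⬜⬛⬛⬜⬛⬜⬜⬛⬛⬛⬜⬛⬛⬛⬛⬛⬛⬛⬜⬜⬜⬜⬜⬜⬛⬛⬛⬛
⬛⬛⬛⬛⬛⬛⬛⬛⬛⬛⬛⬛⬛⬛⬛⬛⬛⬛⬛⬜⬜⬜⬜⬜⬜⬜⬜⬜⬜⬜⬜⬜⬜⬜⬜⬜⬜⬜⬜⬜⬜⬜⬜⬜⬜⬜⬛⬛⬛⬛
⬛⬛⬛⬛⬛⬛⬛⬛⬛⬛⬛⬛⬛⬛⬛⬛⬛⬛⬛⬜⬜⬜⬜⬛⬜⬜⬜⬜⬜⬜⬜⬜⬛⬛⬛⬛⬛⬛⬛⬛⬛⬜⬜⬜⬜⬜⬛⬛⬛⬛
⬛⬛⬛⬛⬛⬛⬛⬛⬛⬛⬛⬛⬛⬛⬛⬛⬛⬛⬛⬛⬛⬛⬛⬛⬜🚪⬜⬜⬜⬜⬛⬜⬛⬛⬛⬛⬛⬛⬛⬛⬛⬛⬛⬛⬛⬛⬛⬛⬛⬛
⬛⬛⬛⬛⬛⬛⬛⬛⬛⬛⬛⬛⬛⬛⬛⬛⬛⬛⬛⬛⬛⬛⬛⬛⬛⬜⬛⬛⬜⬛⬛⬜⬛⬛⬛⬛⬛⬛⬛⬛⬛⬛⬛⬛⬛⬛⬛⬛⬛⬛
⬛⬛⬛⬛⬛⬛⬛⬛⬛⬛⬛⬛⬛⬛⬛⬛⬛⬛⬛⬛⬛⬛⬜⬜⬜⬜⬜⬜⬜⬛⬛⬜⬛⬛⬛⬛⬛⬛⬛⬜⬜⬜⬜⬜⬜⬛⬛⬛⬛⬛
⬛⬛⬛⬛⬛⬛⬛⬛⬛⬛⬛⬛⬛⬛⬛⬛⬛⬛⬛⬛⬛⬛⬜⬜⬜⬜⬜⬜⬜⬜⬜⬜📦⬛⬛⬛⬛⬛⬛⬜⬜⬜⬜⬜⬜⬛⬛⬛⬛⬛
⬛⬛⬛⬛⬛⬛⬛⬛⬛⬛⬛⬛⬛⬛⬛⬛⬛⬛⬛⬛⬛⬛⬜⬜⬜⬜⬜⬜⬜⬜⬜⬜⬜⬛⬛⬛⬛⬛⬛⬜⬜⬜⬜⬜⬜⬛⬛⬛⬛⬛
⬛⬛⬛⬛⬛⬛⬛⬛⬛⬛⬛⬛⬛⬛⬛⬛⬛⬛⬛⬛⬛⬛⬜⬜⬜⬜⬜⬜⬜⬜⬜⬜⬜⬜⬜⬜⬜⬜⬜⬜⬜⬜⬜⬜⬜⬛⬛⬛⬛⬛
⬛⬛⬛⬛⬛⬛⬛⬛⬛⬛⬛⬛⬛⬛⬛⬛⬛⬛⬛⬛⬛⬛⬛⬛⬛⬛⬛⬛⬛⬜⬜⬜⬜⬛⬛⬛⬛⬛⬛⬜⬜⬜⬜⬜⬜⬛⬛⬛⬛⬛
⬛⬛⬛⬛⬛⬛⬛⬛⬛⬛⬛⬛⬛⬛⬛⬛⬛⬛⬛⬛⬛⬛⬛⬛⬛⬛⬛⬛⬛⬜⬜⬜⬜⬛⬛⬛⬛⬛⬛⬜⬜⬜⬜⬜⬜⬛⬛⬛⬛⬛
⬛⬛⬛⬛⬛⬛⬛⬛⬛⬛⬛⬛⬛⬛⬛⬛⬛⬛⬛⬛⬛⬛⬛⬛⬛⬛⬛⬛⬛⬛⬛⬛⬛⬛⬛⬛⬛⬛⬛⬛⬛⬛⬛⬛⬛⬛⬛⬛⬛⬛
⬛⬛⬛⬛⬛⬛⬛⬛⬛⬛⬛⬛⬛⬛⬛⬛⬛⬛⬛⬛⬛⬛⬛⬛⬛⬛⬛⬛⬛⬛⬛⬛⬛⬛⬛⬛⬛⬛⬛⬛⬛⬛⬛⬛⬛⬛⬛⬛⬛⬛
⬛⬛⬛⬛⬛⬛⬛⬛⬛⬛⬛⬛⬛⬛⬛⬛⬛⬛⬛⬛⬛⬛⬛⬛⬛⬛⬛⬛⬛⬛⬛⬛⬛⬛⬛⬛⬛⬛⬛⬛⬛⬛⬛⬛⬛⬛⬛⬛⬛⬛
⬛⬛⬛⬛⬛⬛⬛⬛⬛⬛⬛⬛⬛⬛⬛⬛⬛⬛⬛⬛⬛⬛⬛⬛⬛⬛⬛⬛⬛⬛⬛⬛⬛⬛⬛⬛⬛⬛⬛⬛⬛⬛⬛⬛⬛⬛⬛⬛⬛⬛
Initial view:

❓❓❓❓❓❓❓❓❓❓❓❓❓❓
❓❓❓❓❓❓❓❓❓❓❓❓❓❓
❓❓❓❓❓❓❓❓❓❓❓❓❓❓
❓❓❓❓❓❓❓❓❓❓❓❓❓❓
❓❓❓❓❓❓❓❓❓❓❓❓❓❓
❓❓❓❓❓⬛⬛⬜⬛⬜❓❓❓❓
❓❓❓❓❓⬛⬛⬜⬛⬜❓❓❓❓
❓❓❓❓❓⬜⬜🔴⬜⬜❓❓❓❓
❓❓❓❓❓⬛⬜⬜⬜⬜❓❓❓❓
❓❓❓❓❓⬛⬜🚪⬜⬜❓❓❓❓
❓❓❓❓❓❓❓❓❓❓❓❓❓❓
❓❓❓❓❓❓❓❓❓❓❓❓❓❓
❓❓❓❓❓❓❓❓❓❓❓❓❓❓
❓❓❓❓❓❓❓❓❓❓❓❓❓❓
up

❓❓❓❓❓❓❓❓❓❓❓❓❓❓
❓❓❓❓❓❓❓❓❓❓❓❓❓❓
❓❓❓❓❓❓❓❓❓❓❓❓❓❓
❓❓❓❓❓❓❓❓❓❓❓❓❓❓
❓❓❓❓❓❓❓❓❓❓❓❓❓❓
❓❓❓❓❓⬛⬛⬜⬛⬜❓❓❓❓
❓❓❓❓❓⬛⬛⬜⬛⬜❓❓❓❓
❓❓❓❓❓⬛⬛🔴⬛⬜❓❓❓❓
❓❓❓❓❓⬜⬜⬜⬜⬜❓❓❓❓
❓❓❓❓❓⬛⬜⬜⬜⬜❓❓❓❓
❓❓❓❓❓⬛⬜🚪⬜⬜❓❓❓❓
❓❓❓❓❓❓❓❓❓❓❓❓❓❓
❓❓❓❓❓❓❓❓❓❓❓❓❓❓
❓❓❓❓❓❓❓❓❓❓❓❓❓❓

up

❓❓❓❓❓❓❓❓❓❓❓❓❓❓
❓❓❓❓❓❓❓❓❓❓❓❓❓❓
❓❓❓❓❓❓❓❓❓❓❓❓❓❓
❓❓❓❓❓❓❓❓❓❓❓❓❓❓
❓❓❓❓❓❓❓❓❓❓❓❓❓❓
❓❓❓❓❓⬛⬛⬜⬛⬜❓❓❓❓
❓❓❓❓❓⬛⬛⬜⬛⬜❓❓❓❓
❓❓❓❓❓⬛⬛🔴⬛⬜❓❓❓❓
❓❓❓❓❓⬛⬛⬜⬛⬜❓❓❓❓
❓❓❓❓❓⬜⬜⬜⬜⬜❓❓❓❓
❓❓❓❓❓⬛⬜⬜⬜⬜❓❓❓❓
❓❓❓❓❓⬛⬜🚪⬜⬜❓❓❓❓
❓❓❓❓❓❓❓❓❓❓❓❓❓❓
❓❓❓❓❓❓❓❓❓❓❓❓❓❓

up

❓❓❓❓❓❓❓❓❓❓❓❓❓❓
❓❓❓❓❓❓❓❓❓❓❓❓❓❓
❓❓❓❓❓❓❓❓❓❓❓❓❓❓
❓❓❓❓❓❓❓❓❓❓❓❓❓❓
❓❓❓❓❓❓❓❓❓❓❓❓❓❓
❓❓❓❓❓⬛⬛⬜⬛⬜❓❓❓❓
❓❓❓❓❓⬛⬛⬜⬛⬜❓❓❓❓
❓❓❓❓❓⬛⬛🔴⬛⬜❓❓❓❓
❓❓❓❓❓⬛⬛⬜⬛⬜❓❓❓❓
❓❓❓❓❓⬛⬛⬜⬛⬜❓❓❓❓
❓❓❓❓❓⬜⬜⬜⬜⬜❓❓❓❓
❓❓❓❓❓⬛⬜⬜⬜⬜❓❓❓❓
❓❓❓❓❓⬛⬜🚪⬜⬜❓❓❓❓
❓❓❓❓❓❓❓❓❓❓❓❓❓❓

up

❓❓❓❓❓❓❓❓❓❓❓❓❓❓
❓❓❓❓❓❓❓❓❓❓❓❓❓❓
❓❓❓❓❓❓❓❓❓❓❓❓❓❓
❓❓❓❓❓❓❓❓❓❓❓❓❓❓
❓❓❓❓❓❓❓❓❓❓❓❓❓❓
❓❓❓❓❓⬛⬛⬜⬛⬜❓❓❓❓
❓❓❓❓❓⬛⬛⬜⬛⬜❓❓❓❓
❓❓❓❓❓⬛⬛🔴⬛⬜❓❓❓❓
❓❓❓❓❓⬛⬛⬜⬛⬜❓❓❓❓
❓❓❓❓❓⬛⬛⬜⬛⬜❓❓❓❓
❓❓❓❓❓⬛⬛⬜⬛⬜❓❓❓❓
❓❓❓❓❓⬜⬜⬜⬜⬜❓❓❓❓
❓❓❓❓❓⬛⬜⬜⬜⬜❓❓❓❓
❓❓❓❓❓⬛⬜🚪⬜⬜❓❓❓❓

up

❓❓❓❓❓❓❓❓❓❓❓❓❓❓
❓❓❓❓❓❓❓❓❓❓❓❓❓❓
❓❓❓❓❓❓❓❓❓❓❓❓❓❓
❓❓❓❓❓❓❓❓❓❓❓❓❓❓
❓❓❓❓❓❓❓❓❓❓❓❓❓❓
❓❓❓❓❓⬛⬛⬜⬛⬜❓❓❓❓
❓❓❓❓❓⬛⬛⬜⬛⬜❓❓❓❓
❓❓❓❓❓⬛⬛🔴⬛⬜❓❓❓❓
❓❓❓❓❓⬛⬛⬜⬛⬜❓❓❓❓
❓❓❓❓❓⬛⬛⬜⬛⬜❓❓❓❓
❓❓❓❓❓⬛⬛⬜⬛⬜❓❓❓❓
❓❓❓❓❓⬛⬛⬜⬛⬜❓❓❓❓
❓❓❓❓❓⬜⬜⬜⬜⬜❓❓❓❓
❓❓❓❓❓⬛⬜⬜⬜⬜❓❓❓❓

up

❓❓❓❓❓❓❓❓❓❓❓❓❓❓
❓❓❓❓❓❓❓❓❓❓❓❓❓❓
❓❓❓❓❓❓❓❓❓❓❓❓❓❓
❓❓❓❓❓❓❓❓❓❓❓❓❓❓
❓❓❓❓❓❓❓❓❓❓❓❓❓❓
❓❓❓❓❓⬛⬛⬜⬛⬛❓❓❓❓
❓❓❓❓❓⬛⬛⬜⬛⬜❓❓❓❓
❓❓❓❓❓⬛⬛🔴⬛⬜❓❓❓❓
❓❓❓❓❓⬛⬛⬜⬛⬜❓❓❓❓
❓❓❓❓❓⬛⬛⬜⬛⬜❓❓❓❓
❓❓❓❓❓⬛⬛⬜⬛⬜❓❓❓❓
❓❓❓❓❓⬛⬛⬜⬛⬜❓❓❓❓
❓❓❓❓❓⬛⬛⬜⬛⬜❓❓❓❓
❓❓❓❓❓⬜⬜⬜⬜⬜❓❓❓❓

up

❓❓❓❓❓❓❓❓❓❓❓❓❓❓
❓❓❓❓❓❓❓❓❓❓❓❓❓❓
❓❓❓❓❓❓❓❓❓❓❓❓❓❓
❓❓❓❓❓❓❓❓❓❓❓❓❓❓
❓❓❓❓❓❓❓❓❓❓❓❓❓❓
❓❓❓❓❓⬛⬛⬜⬛⬛❓❓❓❓
❓❓❓❓❓⬛⬛⬜⬛⬛❓❓❓❓
❓❓❓❓❓⬛⬛🔴⬛⬜❓❓❓❓
❓❓❓❓❓⬛⬛⬜⬛⬜❓❓❓❓
❓❓❓❓❓⬛⬛⬜⬛⬜❓❓❓❓
❓❓❓❓❓⬛⬛⬜⬛⬜❓❓❓❓
❓❓❓❓❓⬛⬛⬜⬛⬜❓❓❓❓
❓❓❓❓❓⬛⬛⬜⬛⬜❓❓❓❓
❓❓❓❓❓⬛⬛⬜⬛⬜❓❓❓❓

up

❓❓❓❓❓❓❓❓❓❓❓❓❓❓
❓❓❓❓❓❓❓❓❓❓❓❓❓❓
❓❓❓❓❓❓❓❓❓❓❓❓❓❓
❓❓❓❓❓❓❓❓❓❓❓❓❓❓
❓❓❓❓❓❓❓❓❓❓❓❓❓❓
❓❓❓❓❓⬛⬛⬜⬜⬜❓❓❓❓
❓❓❓❓❓⬛⬛⬜⬛⬛❓❓❓❓
❓❓❓❓❓⬛⬛🔴⬛⬛❓❓❓❓
❓❓❓❓❓⬛⬛⬜⬛⬜❓❓❓❓
❓❓❓❓❓⬛⬛⬜⬛⬜❓❓❓❓
❓❓❓❓❓⬛⬛⬜⬛⬜❓❓❓❓
❓❓❓❓❓⬛⬛⬜⬛⬜❓❓❓❓
❓❓❓❓❓⬛⬛⬜⬛⬜❓❓❓❓
❓❓❓❓❓⬛⬛⬜⬛⬜❓❓❓❓

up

❓❓❓❓❓❓❓❓❓❓❓❓❓❓
❓❓❓❓❓❓❓❓❓❓❓❓❓❓
❓❓❓❓❓❓❓❓❓❓❓❓❓❓
❓❓❓❓❓❓❓❓❓❓❓❓❓❓
❓❓❓❓❓❓❓❓❓❓❓❓❓❓
❓❓❓❓❓⬛⬛⬛⬛⬛❓❓❓❓
❓❓❓❓❓⬛⬛⬜⬜⬜❓❓❓❓
❓❓❓❓❓⬛⬛🔴⬛⬛❓❓❓❓
❓❓❓❓❓⬛⬛⬜⬛⬛❓❓❓❓
❓❓❓❓❓⬛⬛⬜⬛⬜❓❓❓❓
❓❓❓❓❓⬛⬛⬜⬛⬜❓❓❓❓
❓❓❓❓❓⬛⬛⬜⬛⬜❓❓❓❓
❓❓❓❓❓⬛⬛⬜⬛⬜❓❓❓❓
❓❓❓❓❓⬛⬛⬜⬛⬜❓❓❓❓

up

❓❓❓❓❓❓❓❓❓❓❓❓❓❓
❓❓❓❓❓❓❓❓❓❓❓❓❓❓
❓❓❓❓❓❓❓❓❓❓❓❓❓❓
❓❓❓❓❓❓❓❓❓❓❓❓❓❓
❓❓❓❓❓❓❓❓❓❓❓❓❓❓
❓❓❓❓❓⬛⬛⬛⬛⬛❓❓❓❓
❓❓❓❓❓⬛⬛⬛⬛⬛❓❓❓❓
❓❓❓❓❓⬛⬛🔴⬜⬜❓❓❓❓
❓❓❓❓❓⬛⬛⬜⬛⬛❓❓❓❓
❓❓❓❓❓⬛⬛⬜⬛⬛❓❓❓❓
❓❓❓❓❓⬛⬛⬜⬛⬜❓❓❓❓
❓❓❓❓❓⬛⬛⬜⬛⬜❓❓❓❓
❓❓❓❓❓⬛⬛⬜⬛⬜❓❓❓❓
❓❓❓❓❓⬛⬛⬜⬛⬜❓❓❓❓

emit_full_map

⬛⬛⬛⬛⬛
⬛⬛⬛⬛⬛
⬛⬛🔴⬜⬜
⬛⬛⬜⬛⬛
⬛⬛⬜⬛⬛
⬛⬛⬜⬛⬜
⬛⬛⬜⬛⬜
⬛⬛⬜⬛⬜
⬛⬛⬜⬛⬜
⬛⬛⬜⬛⬜
⬛⬛⬜⬛⬜
⬛⬛⬜⬛⬜
⬜⬜⬜⬜⬜
⬛⬜⬜⬜⬜
⬛⬜🚪⬜⬜

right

❓❓❓❓❓❓❓❓❓❓❓❓❓❓
❓❓❓❓❓❓❓❓❓❓❓❓❓❓
❓❓❓❓❓❓❓❓❓❓❓❓❓❓
❓❓❓❓❓❓❓❓❓❓❓❓❓❓
❓❓❓❓❓❓❓❓❓❓❓❓❓❓
❓❓❓❓⬛⬛⬛⬛⬛⬛❓❓❓❓
❓❓❓❓⬛⬛⬛⬛⬛⬛❓❓❓❓
❓❓❓❓⬛⬛⬜🔴⬜⬜❓❓❓❓
❓❓❓❓⬛⬛⬜⬛⬛⬜❓❓❓❓
❓❓❓❓⬛⬛⬜⬛⬛⬜❓❓❓❓
❓❓❓❓⬛⬛⬜⬛⬜❓❓❓❓❓
❓❓❓❓⬛⬛⬜⬛⬜❓❓❓❓❓
❓❓❓❓⬛⬛⬜⬛⬜❓❓❓❓❓
❓❓❓❓⬛⬛⬜⬛⬜❓❓❓❓❓

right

❓❓❓❓❓❓❓❓❓❓❓❓❓❓
❓❓❓❓❓❓❓❓❓❓❓❓❓❓
❓❓❓❓❓❓❓❓❓❓❓❓❓❓
❓❓❓❓❓❓❓❓❓❓❓❓❓❓
❓❓❓❓❓❓❓❓❓❓❓❓❓❓
❓❓❓⬛⬛⬛⬛⬛⬛⬛❓❓❓❓
❓❓❓⬛⬛⬛⬛⬛⬛⬛❓❓❓❓
❓❓❓⬛⬛⬜⬜🔴⬜⬜❓❓❓❓
❓❓❓⬛⬛⬜⬛⬛⬜⬜❓❓❓❓
❓❓❓⬛⬛⬜⬛⬛⬜⬛❓❓❓❓
❓❓❓⬛⬛⬜⬛⬜❓❓❓❓❓❓
❓❓❓⬛⬛⬜⬛⬜❓❓❓❓❓❓
❓❓❓⬛⬛⬜⬛⬜❓❓❓❓❓❓
❓❓❓⬛⬛⬜⬛⬜❓❓❓❓❓❓

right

❓❓❓❓❓❓❓❓❓❓❓❓❓❓
❓❓❓❓❓❓❓❓❓❓❓❓❓❓
❓❓❓❓❓❓❓❓❓❓❓❓❓❓
❓❓❓❓❓❓❓❓❓❓❓❓❓❓
❓❓❓❓❓❓❓❓❓❓❓❓❓❓
❓❓⬛⬛⬛⬛⬛⬛⬛⬛❓❓❓❓
❓❓⬛⬛⬛⬛⬛⬛⬛⬛❓❓❓❓
❓❓⬛⬛⬜⬜⬜🔴⬜⬜❓❓❓❓
❓❓⬛⬛⬜⬛⬛⬜⬜⬜❓❓❓❓
❓❓⬛⬛⬜⬛⬛⬜⬛⬛❓❓❓❓
❓❓⬛⬛⬜⬛⬜❓❓❓❓❓❓❓
❓❓⬛⬛⬜⬛⬜❓❓❓❓❓❓❓
❓❓⬛⬛⬜⬛⬜❓❓❓❓❓❓❓
❓❓⬛⬛⬜⬛⬜❓❓❓❓❓❓❓

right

❓❓❓❓❓❓❓❓❓❓❓❓❓❓
❓❓❓❓❓❓❓❓❓❓❓❓❓❓
❓❓❓❓❓❓❓❓❓❓❓❓❓❓
❓❓❓❓❓❓❓❓❓❓❓❓❓❓
❓❓❓❓❓❓❓❓❓❓❓❓❓❓
❓⬛⬛⬛⬛⬛⬛⬛⬛⬜❓❓❓❓
❓⬛⬛⬛⬛⬛⬛⬛⬛⬜❓❓❓❓
❓⬛⬛⬜⬜⬜⬜🔴⬜⬜❓❓❓❓
❓⬛⬛⬜⬛⬛⬜⬜⬜⬜❓❓❓❓
❓⬛⬛⬜⬛⬛⬜⬛⬛⬜❓❓❓❓
❓⬛⬛⬜⬛⬜❓❓❓❓❓❓❓❓
❓⬛⬛⬜⬛⬜❓❓❓❓❓❓❓❓
❓⬛⬛⬜⬛⬜❓❓❓❓❓❓❓❓
❓⬛⬛⬜⬛⬜❓❓❓❓❓❓❓❓

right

❓❓❓❓❓❓❓❓❓❓❓❓❓❓
❓❓❓❓❓❓❓❓❓❓❓❓❓❓
❓❓❓❓❓❓❓❓❓❓❓❓❓❓
❓❓❓❓❓❓❓❓❓❓❓❓❓❓
❓❓❓❓❓❓❓❓❓❓❓❓❓❓
⬛⬛⬛⬛⬛⬛⬛⬛⬜⬜❓❓❓❓
⬛⬛⬛⬛⬛⬛⬛⬛⬜⬜❓❓❓❓
⬛⬛⬜⬜⬜⬜⬜🔴⬜⬜❓❓❓❓
⬛⬛⬜⬛⬛⬜⬜⬜⬜⬜❓❓❓❓
⬛⬛⬜⬛⬛⬜⬛⬛⬜🚪❓❓❓❓
⬛⬛⬜⬛⬜❓❓❓❓❓❓❓❓❓
⬛⬛⬜⬛⬜❓❓❓❓❓❓❓❓❓
⬛⬛⬜⬛⬜❓❓❓❓❓❓❓❓❓
⬛⬛⬜⬛⬜❓❓❓❓❓❓❓❓❓

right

❓❓❓❓❓❓❓❓❓❓❓❓❓❓
❓❓❓❓❓❓❓❓❓❓❓❓❓❓
❓❓❓❓❓❓❓❓❓❓❓❓❓❓
❓❓❓❓❓❓❓❓❓❓❓❓❓❓
❓❓❓❓❓❓❓❓❓❓❓❓❓❓
⬛⬛⬛⬛⬛⬛⬛⬜⬜⬜❓❓❓❓
⬛⬛⬛⬛⬛⬛⬛⬜⬜⬜❓❓❓❓
⬛⬜⬜⬜⬜⬜⬜🔴⬜⬜❓❓❓❓
⬛⬜⬛⬛⬜⬜⬜⬜⬜⬜❓❓❓❓
⬛⬜⬛⬛⬜⬛⬛⬜🚪⬜❓❓❓❓
⬛⬜⬛⬜❓❓❓❓❓❓❓❓❓❓
⬛⬜⬛⬜❓❓❓❓❓❓❓❓❓❓
⬛⬜⬛⬜❓❓❓❓❓❓❓❓❓❓
⬛⬜⬛⬜❓❓❓❓❓❓❓❓❓❓

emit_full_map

⬛⬛⬛⬛⬛⬛⬛⬛⬜⬜⬜
⬛⬛⬛⬛⬛⬛⬛⬛⬜⬜⬜
⬛⬛⬜⬜⬜⬜⬜⬜🔴⬜⬜
⬛⬛⬜⬛⬛⬜⬜⬜⬜⬜⬜
⬛⬛⬜⬛⬛⬜⬛⬛⬜🚪⬜
⬛⬛⬜⬛⬜❓❓❓❓❓❓
⬛⬛⬜⬛⬜❓❓❓❓❓❓
⬛⬛⬜⬛⬜❓❓❓❓❓❓
⬛⬛⬜⬛⬜❓❓❓❓❓❓
⬛⬛⬜⬛⬜❓❓❓❓❓❓
⬛⬛⬜⬛⬜❓❓❓❓❓❓
⬛⬛⬜⬛⬜❓❓❓❓❓❓
⬜⬜⬜⬜⬜❓❓❓❓❓❓
⬛⬜⬜⬜⬜❓❓❓❓❓❓
⬛⬜🚪⬜⬜❓❓❓❓❓❓


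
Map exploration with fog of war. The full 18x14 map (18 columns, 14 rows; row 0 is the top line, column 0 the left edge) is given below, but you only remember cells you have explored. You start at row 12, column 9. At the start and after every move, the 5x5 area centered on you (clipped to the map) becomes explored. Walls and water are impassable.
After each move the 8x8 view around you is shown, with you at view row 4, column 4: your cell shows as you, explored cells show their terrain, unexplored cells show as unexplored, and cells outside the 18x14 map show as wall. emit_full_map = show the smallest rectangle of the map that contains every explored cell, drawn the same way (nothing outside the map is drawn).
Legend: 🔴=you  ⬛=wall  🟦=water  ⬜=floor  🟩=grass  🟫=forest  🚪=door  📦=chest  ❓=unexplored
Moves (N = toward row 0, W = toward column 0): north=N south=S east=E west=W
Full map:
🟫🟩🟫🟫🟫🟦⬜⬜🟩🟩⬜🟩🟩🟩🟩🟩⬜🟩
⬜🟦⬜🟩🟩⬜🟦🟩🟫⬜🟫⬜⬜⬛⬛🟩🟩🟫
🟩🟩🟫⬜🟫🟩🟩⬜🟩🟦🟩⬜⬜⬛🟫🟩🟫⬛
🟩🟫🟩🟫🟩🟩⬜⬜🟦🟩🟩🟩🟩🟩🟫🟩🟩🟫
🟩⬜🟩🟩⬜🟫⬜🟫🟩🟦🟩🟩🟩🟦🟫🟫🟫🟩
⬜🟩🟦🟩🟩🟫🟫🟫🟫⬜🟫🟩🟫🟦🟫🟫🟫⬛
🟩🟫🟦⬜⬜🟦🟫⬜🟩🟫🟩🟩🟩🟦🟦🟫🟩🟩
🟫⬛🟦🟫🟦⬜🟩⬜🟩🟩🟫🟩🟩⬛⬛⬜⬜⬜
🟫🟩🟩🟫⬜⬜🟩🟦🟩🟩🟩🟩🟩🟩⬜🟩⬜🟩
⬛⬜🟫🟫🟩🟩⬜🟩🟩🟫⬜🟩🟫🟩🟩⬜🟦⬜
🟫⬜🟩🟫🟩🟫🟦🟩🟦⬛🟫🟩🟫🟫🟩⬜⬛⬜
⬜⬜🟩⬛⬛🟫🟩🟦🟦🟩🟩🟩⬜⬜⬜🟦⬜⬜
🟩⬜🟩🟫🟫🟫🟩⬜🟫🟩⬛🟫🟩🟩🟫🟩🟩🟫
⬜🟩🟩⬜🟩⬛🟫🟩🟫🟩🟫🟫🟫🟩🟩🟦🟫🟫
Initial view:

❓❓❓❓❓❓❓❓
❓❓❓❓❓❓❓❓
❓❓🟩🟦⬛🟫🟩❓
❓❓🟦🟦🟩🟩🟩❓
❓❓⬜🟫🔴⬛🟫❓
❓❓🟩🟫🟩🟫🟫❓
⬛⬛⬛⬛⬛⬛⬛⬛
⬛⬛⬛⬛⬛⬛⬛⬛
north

❓❓❓❓❓❓❓❓
❓❓❓❓❓❓❓❓
❓❓🟩🟩🟫⬜🟩❓
❓❓🟩🟦⬛🟫🟩❓
❓❓🟦🟦🔴🟩🟩❓
❓❓⬜🟫🟩⬛🟫❓
❓❓🟩🟫🟩🟫🟫❓
⬛⬛⬛⬛⬛⬛⬛⬛

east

❓❓❓❓❓❓❓❓
❓❓❓❓❓❓❓❓
❓🟩🟩🟫⬜🟩🟫❓
❓🟩🟦⬛🟫🟩🟫❓
❓🟦🟦🟩🔴🟩⬜❓
❓⬜🟫🟩⬛🟫🟩❓
❓🟩🟫🟩🟫🟫🟫❓
⬛⬛⬛⬛⬛⬛⬛⬛

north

❓❓❓❓❓❓❓❓
❓❓❓❓❓❓❓❓
❓❓🟩🟩🟩🟩🟩❓
❓🟩🟩🟫⬜🟩🟫❓
❓🟩🟦⬛🔴🟩🟫❓
❓🟦🟦🟩🟩🟩⬜❓
❓⬜🟫🟩⬛🟫🟩❓
❓🟩🟫🟩🟫🟫🟫❓

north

❓❓❓❓❓❓❓❓
❓❓❓❓❓❓❓❓
❓❓🟩🟩🟫🟩🟩❓
❓❓🟩🟩🟩🟩🟩❓
❓🟩🟩🟫🔴🟩🟫❓
❓🟩🟦⬛🟫🟩🟫❓
❓🟦🟦🟩🟩🟩⬜❓
❓⬜🟫🟩⬛🟫🟩❓

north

❓❓❓❓❓❓❓❓
❓❓❓❓❓❓❓❓
❓❓🟩🟫🟩🟩🟩❓
❓❓🟩🟩🟫🟩🟩❓
❓❓🟩🟩🔴🟩🟩❓
❓🟩🟩🟫⬜🟩🟫❓
❓🟩🟦⬛🟫🟩🟫❓
❓🟦🟦🟩🟩🟩⬜❓

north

❓❓❓❓❓❓❓❓
❓❓❓❓❓❓❓❓
❓❓🟫⬜🟫🟩🟫❓
❓❓🟩🟫🟩🟩🟩❓
❓❓🟩🟩🔴🟩🟩❓
❓❓🟩🟩🟩🟩🟩❓
❓🟩🟩🟫⬜🟩🟫❓
❓🟩🟦⬛🟫🟩🟫❓

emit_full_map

❓🟫⬜🟫🟩🟫
❓🟩🟫🟩🟩🟩
❓🟩🟩🔴🟩🟩
❓🟩🟩🟩🟩🟩
🟩🟩🟫⬜🟩🟫
🟩🟦⬛🟫🟩🟫
🟦🟦🟩🟩🟩⬜
⬜🟫🟩⬛🟫🟩
🟩🟫🟩🟫🟫🟫

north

❓❓❓❓❓❓❓❓
❓❓❓❓❓❓❓❓
❓❓🟩🟦🟩🟩🟩❓
❓❓🟫⬜🟫🟩🟫❓
❓❓🟩🟫🔴🟩🟩❓
❓❓🟩🟩🟫🟩🟩❓
❓❓🟩🟩🟩🟩🟩❓
❓🟩🟩🟫⬜🟩🟫❓

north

❓❓❓❓❓❓❓❓
❓❓❓❓❓❓❓❓
❓❓🟦🟩🟩🟩🟩❓
❓❓🟩🟦🟩🟩🟩❓
❓❓🟫⬜🔴🟩🟫❓
❓❓🟩🟫🟩🟩🟩❓
❓❓🟩🟩🟫🟩🟩❓
❓❓🟩🟩🟩🟩🟩❓

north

❓❓❓❓❓❓❓❓
❓❓❓❓❓❓❓❓
❓❓🟩🟦🟩⬜⬜❓
❓❓🟦🟩🟩🟩🟩❓
❓❓🟩🟦🔴🟩🟩❓
❓❓🟫⬜🟫🟩🟫❓
❓❓🟩🟫🟩🟩🟩❓
❓❓🟩🟩🟫🟩🟩❓

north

⬛⬛⬛⬛⬛⬛⬛⬛
❓❓❓❓❓❓❓❓
❓❓🟫⬜🟫⬜⬜❓
❓❓🟩🟦🟩⬜⬜❓
❓❓🟦🟩🔴🟩🟩❓
❓❓🟩🟦🟩🟩🟩❓
❓❓🟫⬜🟫🟩🟫❓
❓❓🟩🟫🟩🟩🟩❓

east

⬛⬛⬛⬛⬛⬛⬛⬛
❓❓❓❓❓❓❓❓
❓🟫⬜🟫⬜⬜⬛❓
❓🟩🟦🟩⬜⬜⬛❓
❓🟦🟩🟩🔴🟩🟩❓
❓🟩🟦🟩🟩🟩🟦❓
❓🟫⬜🟫🟩🟫🟦❓
❓🟩🟫🟩🟩🟩❓❓

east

⬛⬛⬛⬛⬛⬛⬛⬛
❓❓❓❓❓❓❓❓
🟫⬜🟫⬜⬜⬛⬛❓
🟩🟦🟩⬜⬜⬛🟫❓
🟦🟩🟩🟩🔴🟩🟫❓
🟩🟦🟩🟩🟩🟦🟫❓
🟫⬜🟫🟩🟫🟦🟫❓
🟩🟫🟩🟩🟩❓❓❓

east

⬛⬛⬛⬛⬛⬛⬛⬛
❓❓❓❓❓❓❓❓
⬜🟫⬜⬜⬛⬛🟩❓
🟦🟩⬜⬜⬛🟫🟩❓
🟩🟩🟩🟩🔴🟫🟩❓
🟦🟩🟩🟩🟦🟫🟫❓
⬜🟫🟩🟫🟦🟫🟫❓
🟫🟩🟩🟩❓❓❓❓

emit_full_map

❓🟫⬜🟫⬜⬜⬛⬛🟩
❓🟩🟦🟩⬜⬜⬛🟫🟩
❓🟦🟩🟩🟩🟩🔴🟫🟩
❓🟩🟦🟩🟩🟩🟦🟫🟫
❓🟫⬜🟫🟩🟫🟦🟫🟫
❓🟩🟫🟩🟩🟩❓❓❓
❓🟩🟩🟫🟩🟩❓❓❓
❓🟩🟩🟩🟩🟩❓❓❓
🟩🟩🟫⬜🟩🟫❓❓❓
🟩🟦⬛🟫🟩🟫❓❓❓
🟦🟦🟩🟩🟩⬜❓❓❓
⬜🟫🟩⬛🟫🟩❓❓❓
🟩🟫🟩🟫🟫🟫❓❓❓

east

⬛⬛⬛⬛⬛⬛⬛⬛
❓❓❓❓❓❓❓❓
🟫⬜⬜⬛⬛🟩🟩❓
🟩⬜⬜⬛🟫🟩🟫❓
🟩🟩🟩🟩🔴🟩🟩❓
🟩🟩🟩🟦🟫🟫🟫❓
🟫🟩🟫🟦🟫🟫🟫❓
🟩🟩🟩❓❓❓❓❓

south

❓❓❓❓❓❓❓❓
🟫⬜⬜⬛⬛🟩🟩❓
🟩⬜⬜⬛🟫🟩🟫❓
🟩🟩🟩🟩🟫🟩🟩❓
🟩🟩🟩🟦🔴🟫🟫❓
🟫🟩🟫🟦🟫🟫🟫❓
🟩🟩🟩🟦🟦🟫🟩❓
🟫🟩🟩❓❓❓❓❓

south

🟫⬜⬜⬛⬛🟩🟩❓
🟩⬜⬜⬛🟫🟩🟫❓
🟩🟩🟩🟩🟫🟩🟩❓
🟩🟩🟩🟦🟫🟫🟫❓
🟫🟩🟫🟦🔴🟫🟫❓
🟩🟩🟩🟦🟦🟫🟩❓
🟫🟩🟩⬛⬛⬜⬜❓
🟩🟩🟩❓❓❓❓❓

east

⬜⬜⬛⬛🟩🟩❓⬛
⬜⬜⬛🟫🟩🟫❓⬛
🟩🟩🟩🟫🟩🟩🟫⬛
🟩🟩🟦🟫🟫🟫🟩⬛
🟩🟫🟦🟫🔴🟫⬛⬛
🟩🟩🟦🟦🟫🟩🟩⬛
🟩🟩⬛⬛⬜⬜⬜⬛
🟩🟩❓❓❓❓❓⬛

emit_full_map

❓🟫⬜🟫⬜⬜⬛⬛🟩🟩❓
❓🟩🟦🟩⬜⬜⬛🟫🟩🟫❓
❓🟦🟩🟩🟩🟩🟩🟫🟩🟩🟫
❓🟩🟦🟩🟩🟩🟦🟫🟫🟫🟩
❓🟫⬜🟫🟩🟫🟦🟫🔴🟫⬛
❓🟩🟫🟩🟩🟩🟦🟦🟫🟩🟩
❓🟩🟩🟫🟩🟩⬛⬛⬜⬜⬜
❓🟩🟩🟩🟩🟩❓❓❓❓❓
🟩🟩🟫⬜🟩🟫❓❓❓❓❓
🟩🟦⬛🟫🟩🟫❓❓❓❓❓
🟦🟦🟩🟩🟩⬜❓❓❓❓❓
⬜🟫🟩⬛🟫🟩❓❓❓❓❓
🟩🟫🟩🟫🟫🟫❓❓❓❓❓
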